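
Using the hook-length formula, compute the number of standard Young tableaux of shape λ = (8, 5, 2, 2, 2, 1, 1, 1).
# SYT of shape (8, 5, 2, 2, 2, 1, 1, 1) = 1547919360

Hook-length formula: f^λ = n! / Π hook(c), product over all cells c of the Young diagram. For λ = (8, 5, 2, 2, 2, 1, 1, 1), n = 22 boxes. Hook lengths by row (left-to-right, top-to-bottom): [15, 11, 7, 6, 5, 3, 2, 1]; [11, 7, 3, 2, 1]; [7, 3]; [6, 2]; [5, 1]; [3]; [2]; [1]. Product of hooks = 726136488000. So f^λ = 22! / 726136488000 = 1124000727777607680000 / 726136488000 = 1547919360.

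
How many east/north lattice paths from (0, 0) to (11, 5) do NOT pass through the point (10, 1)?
Number of paths = 4313

Total paths from (0, 0) to (11, 5): C(16, 11) = 4368. Paths through (10, 1): (paths (0, 0) → (10, 1)) × (paths (10, 1) → (11, 5)) = C(11, 10) · C(5, 1) = 11 · 5 = 55. Avoidance count = 4368 − 55 = 4313.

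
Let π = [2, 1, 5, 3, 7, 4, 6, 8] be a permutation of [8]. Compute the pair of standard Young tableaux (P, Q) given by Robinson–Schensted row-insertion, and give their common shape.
P = [1, 3, 4, 6, 8] / [2, 5, 7];  Q = [1, 3, 5, 7, 8] / [2, 4, 6];  common shape = (5, 3)

Row-insert the values π_1, π_2, … into P one at a time, bumping the leftmost entry strictly greater than the inserted value down to the next row. The recording tableau Q records, in position (i, j), the step at which that cell was added to P.
  Insert 2 (step 1): P = [2];  Q = [1]
  Insert 1 (step 2): P = [1] / [2];  Q = [1] / [2]
  Insert 5 (step 3): P = [1, 5] / [2];  Q = [1, 3] / [2]
  Insert 3 (step 4): P = [1, 3] / [2, 5];  Q = [1, 3] / [2, 4]
  Insert 7 (step 5): P = [1, 3, 7] / [2, 5];  Q = [1, 3, 5] / [2, 4]
  Insert 4 (step 6): P = [1, 3, 4] / [2, 5, 7];  Q = [1, 3, 5] / [2, 4, 6]
  Insert 6 (step 7): P = [1, 3, 4, 6] / [2, 5, 7];  Q = [1, 3, 5, 7] / [2, 4, 6]
  Insert 8 (step 8): P = [1, 3, 4, 6, 8] / [2, 5, 7];  Q = [1, 3, 5, 7, 8] / [2, 4, 6]
Final shape: (5, 3).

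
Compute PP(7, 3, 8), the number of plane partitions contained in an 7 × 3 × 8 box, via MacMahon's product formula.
PP(7, 3, 8) = 4971151900

Evaluate the triple product over i = 1..7, j = 1..3, k = 1..8. The factors are (2/1) · (3/2) · (4/3) · (5/4) · (6/5) · (7/6) · (8/7) · (9/8) · … (168 factors total). The numerators and denominators telescope so the product is an integer; carrying out the multiplication exactly gives PP(7, 3, 8) = 4971151900.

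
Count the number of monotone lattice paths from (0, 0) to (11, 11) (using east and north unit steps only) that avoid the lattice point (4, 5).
Number of paths = 489216

Total paths from (0, 0) to (11, 11): C(22, 11) = 705432. Paths through (4, 5): (paths (0, 0) → (4, 5)) × (paths (4, 5) → (11, 11)) = C(9, 4) · C(13, 7) = 126 · 1716 = 216216. Avoidance count = 705432 − 216216 = 489216.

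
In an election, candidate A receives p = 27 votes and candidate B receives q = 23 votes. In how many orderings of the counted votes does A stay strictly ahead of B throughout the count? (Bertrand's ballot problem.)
Strict-lead orderings = 8643460269248

Total orderings of the 50 votes with 27 for A: C(50, 27) = 108043253365600. By the Bertrand ballot formula (Cycle Lemma / reflection principle), the number of orderings in which A is strictly ahead of B throughout is (p − q)/(p + q) · C(p + q, p) = (27 − 23)/(27 + 23) · 108043253365600 = 8643460269248.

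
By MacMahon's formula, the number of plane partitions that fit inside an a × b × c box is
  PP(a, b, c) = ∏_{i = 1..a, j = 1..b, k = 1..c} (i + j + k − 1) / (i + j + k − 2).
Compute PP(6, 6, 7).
PP(6, 6, 7) = 29706808370096

Evaluate the triple product over i = 1..6, j = 1..6, k = 1..7. The factors are (2/1) · (3/2) · (4/3) · (5/4) · (6/5) · (7/6) · (8/7) · (3/2) · … (252 factors total). The numerators and denominators telescope so the product is an integer; carrying out the multiplication exactly gives PP(6, 6, 7) = 29706808370096.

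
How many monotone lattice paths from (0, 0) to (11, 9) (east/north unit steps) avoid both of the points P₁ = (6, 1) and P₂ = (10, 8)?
Number of paths = 76055

Inclusion–exclusion. Total paths: C(20, 11) = 167960. Through P₁: C(7, 6)·C(13, 5) = 9009. Through P₂: C(18, 10)·C(2, 1) = 87516. Since P₁ is strictly southwest of P₂, a monotone path through both must visit P₁ then P₂; paths through both = C(7, 6)·C(11, 4)·C(2, 1) = 4620. Avoid both = 167960 − 9009 − 87516 + 4620 = 76055.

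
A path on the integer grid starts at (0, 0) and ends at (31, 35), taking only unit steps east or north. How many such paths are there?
Number of paths = 6406484391866534976

A monotone lattice path from (0, 0) to (31, 35) consists of 31 east steps and 35 north steps in some order, so it is determined by which 31 of the 66 steps are east. The count is C(66, 31) = 6406484391866534976.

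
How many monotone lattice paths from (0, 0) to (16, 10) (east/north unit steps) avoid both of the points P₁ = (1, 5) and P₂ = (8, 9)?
Number of paths = 5017741

Inclusion–exclusion. Total paths: C(26, 16) = 5311735. Through P₁: C(6, 1)·C(20, 15) = 93024. Through P₂: C(17, 8)·C(9, 8) = 218790. Since P₁ is strictly southwest of P₂, a monotone path through both must visit P₁ then P₂; paths through both = C(6, 1)·C(11, 7)·C(9, 8) = 17820. Avoid both = 5311735 − 93024 − 218790 + 17820 = 5017741.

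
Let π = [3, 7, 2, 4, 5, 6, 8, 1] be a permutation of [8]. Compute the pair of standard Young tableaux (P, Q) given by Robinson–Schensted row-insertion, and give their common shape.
P = [1, 4, 5, 6, 8] / [2, 7] / [3];  Q = [1, 2, 5, 6, 7] / [3, 4] / [8];  common shape = (5, 2, 1)

Row-insert the values π_1, π_2, … into P one at a time, bumping the leftmost entry strictly greater than the inserted value down to the next row. The recording tableau Q records, in position (i, j), the step at which that cell was added to P.
  Insert 3 (step 1): P = [3];  Q = [1]
  Insert 7 (step 2): P = [3, 7];  Q = [1, 2]
  Insert 2 (step 3): P = [2, 7] / [3];  Q = [1, 2] / [3]
  Insert 4 (step 4): P = [2, 4] / [3, 7];  Q = [1, 2] / [3, 4]
  Insert 5 (step 5): P = [2, 4, 5] / [3, 7];  Q = [1, 2, 5] / [3, 4]
  Insert 6 (step 6): P = [2, 4, 5, 6] / [3, 7];  Q = [1, 2, 5, 6] / [3, 4]
  Insert 8 (step 7): P = [2, 4, 5, 6, 8] / [3, 7];  Q = [1, 2, 5, 6, 7] / [3, 4]
  Insert 1 (step 8): P = [1, 4, 5, 6, 8] / [2, 7] / [3];  Q = [1, 2, 5, 6, 7] / [3, 4] / [8]
Final shape: (5, 2, 1).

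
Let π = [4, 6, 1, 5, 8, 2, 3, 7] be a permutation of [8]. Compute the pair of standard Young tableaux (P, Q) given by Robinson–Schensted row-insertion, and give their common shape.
P = [1, 2, 3, 7] / [4, 5, 8] / [6];  Q = [1, 2, 5, 8] / [3, 4, 7] / [6];  common shape = (4, 3, 1)

Row-insert the values π_1, π_2, … into P one at a time, bumping the leftmost entry strictly greater than the inserted value down to the next row. The recording tableau Q records, in position (i, j), the step at which that cell was added to P.
  Insert 4 (step 1): P = [4];  Q = [1]
  Insert 6 (step 2): P = [4, 6];  Q = [1, 2]
  Insert 1 (step 3): P = [1, 6] / [4];  Q = [1, 2] / [3]
  Insert 5 (step 4): P = [1, 5] / [4, 6];  Q = [1, 2] / [3, 4]
  Insert 8 (step 5): P = [1, 5, 8] / [4, 6];  Q = [1, 2, 5] / [3, 4]
  Insert 2 (step 6): P = [1, 2, 8] / [4, 5] / [6];  Q = [1, 2, 5] / [3, 4] / [6]
  Insert 3 (step 7): P = [1, 2, 3] / [4, 5, 8] / [6];  Q = [1, 2, 5] / [3, 4, 7] / [6]
  Insert 7 (step 8): P = [1, 2, 3, 7] / [4, 5, 8] / [6];  Q = [1, 2, 5, 8] / [3, 4, 7] / [6]
Final shape: (4, 3, 1).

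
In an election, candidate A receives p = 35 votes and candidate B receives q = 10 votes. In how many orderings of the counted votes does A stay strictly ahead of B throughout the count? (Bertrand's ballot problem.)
Strict-lead orderings = 1772326270

Total orderings of the 45 votes with 35 for A: C(45, 35) = 3190187286. By the Bertrand ballot formula (Cycle Lemma / reflection principle), the number of orderings in which A is strictly ahead of B throughout is (p − q)/(p + q) · C(p + q, p) = (35 − 10)/(35 + 10) · 3190187286 = 1772326270.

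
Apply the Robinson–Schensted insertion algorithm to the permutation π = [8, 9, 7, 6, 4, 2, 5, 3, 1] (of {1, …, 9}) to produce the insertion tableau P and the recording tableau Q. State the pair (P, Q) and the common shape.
P = [1, 3] / [2, 5] / [4, 9] / [6] / [7] / [8];  Q = [1, 2] / [3, 7] / [4, 8] / [5] / [6] / [9];  common shape = (2, 2, 2, 1, 1, 1)

Row-insert the values π_1, π_2, … into P one at a time, bumping the leftmost entry strictly greater than the inserted value down to the next row. The recording tableau Q records, in position (i, j), the step at which that cell was added to P.
  Insert 8 (step 1): P = [8];  Q = [1]
  Insert 9 (step 2): P = [8, 9];  Q = [1, 2]
  Insert 7 (step 3): P = [7, 9] / [8];  Q = [1, 2] / [3]
  Insert 6 (step 4): P = [6, 9] / [7] / [8];  Q = [1, 2] / [3] / [4]
  Insert 4 (step 5): P = [4, 9] / [6] / [7] / [8];  Q = [1, 2] / [3] / [4] / [5]
  Insert 2 (step 6): P = [2, 9] / [4] / [6] / [7] / [8];  Q = [1, 2] / [3] / [4] / [5] / [6]
  Insert 5 (step 7): P = [2, 5] / [4, 9] / [6] / [7] / [8];  Q = [1, 2] / [3, 7] / [4] / [5] / [6]
  Insert 3 (step 8): P = [2, 3] / [4, 5] / [6, 9] / [7] / [8];  Q = [1, 2] / [3, 7] / [4, 8] / [5] / [6]
  Insert 1 (step 9): P = [1, 3] / [2, 5] / [4, 9] / [6] / [7] / [8];  Q = [1, 2] / [3, 7] / [4, 8] / [5] / [6] / [9]
Final shape: (2, 2, 2, 1, 1, 1).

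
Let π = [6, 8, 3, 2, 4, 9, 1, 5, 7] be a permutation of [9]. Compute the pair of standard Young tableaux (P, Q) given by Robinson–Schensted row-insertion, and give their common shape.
P = [1, 4, 5, 7] / [2, 8, 9] / [3] / [6];  Q = [1, 2, 6, 9] / [3, 5, 8] / [4] / [7];  common shape = (4, 3, 1, 1)

Row-insert the values π_1, π_2, … into P one at a time, bumping the leftmost entry strictly greater than the inserted value down to the next row. The recording tableau Q records, in position (i, j), the step at which that cell was added to P.
  Insert 6 (step 1): P = [6];  Q = [1]
  Insert 8 (step 2): P = [6, 8];  Q = [1, 2]
  Insert 3 (step 3): P = [3, 8] / [6];  Q = [1, 2] / [3]
  Insert 2 (step 4): P = [2, 8] / [3] / [6];  Q = [1, 2] / [3] / [4]
  Insert 4 (step 5): P = [2, 4] / [3, 8] / [6];  Q = [1, 2] / [3, 5] / [4]
  Insert 9 (step 6): P = [2, 4, 9] / [3, 8] / [6];  Q = [1, 2, 6] / [3, 5] / [4]
  Insert 1 (step 7): P = [1, 4, 9] / [2, 8] / [3] / [6];  Q = [1, 2, 6] / [3, 5] / [4] / [7]
  Insert 5 (step 8): P = [1, 4, 5] / [2, 8, 9] / [3] / [6];  Q = [1, 2, 6] / [3, 5, 8] / [4] / [7]
  Insert 7 (step 9): P = [1, 4, 5, 7] / [2, 8, 9] / [3] / [6];  Q = [1, 2, 6, 9] / [3, 5, 8] / [4] / [7]
Final shape: (4, 3, 1, 1).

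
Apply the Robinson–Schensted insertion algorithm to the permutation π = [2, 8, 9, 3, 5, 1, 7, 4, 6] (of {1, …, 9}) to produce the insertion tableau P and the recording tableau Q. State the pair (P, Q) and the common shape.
P = [1, 3, 4, 6] / [2, 5, 7] / [8, 9];  Q = [1, 2, 3, 7] / [4, 5, 9] / [6, 8];  common shape = (4, 3, 2)

Row-insert the values π_1, π_2, … into P one at a time, bumping the leftmost entry strictly greater than the inserted value down to the next row. The recording tableau Q records, in position (i, j), the step at which that cell was added to P.
  Insert 2 (step 1): P = [2];  Q = [1]
  Insert 8 (step 2): P = [2, 8];  Q = [1, 2]
  Insert 9 (step 3): P = [2, 8, 9];  Q = [1, 2, 3]
  Insert 3 (step 4): P = [2, 3, 9] / [8];  Q = [1, 2, 3] / [4]
  Insert 5 (step 5): P = [2, 3, 5] / [8, 9];  Q = [1, 2, 3] / [4, 5]
  Insert 1 (step 6): P = [1, 3, 5] / [2, 9] / [8];  Q = [1, 2, 3] / [4, 5] / [6]
  Insert 7 (step 7): P = [1, 3, 5, 7] / [2, 9] / [8];  Q = [1, 2, 3, 7] / [4, 5] / [6]
  Insert 4 (step 8): P = [1, 3, 4, 7] / [2, 5] / [8, 9];  Q = [1, 2, 3, 7] / [4, 5] / [6, 8]
  Insert 6 (step 9): P = [1, 3, 4, 6] / [2, 5, 7] / [8, 9];  Q = [1, 2, 3, 7] / [4, 5, 9] / [6, 8]
Final shape: (4, 3, 2).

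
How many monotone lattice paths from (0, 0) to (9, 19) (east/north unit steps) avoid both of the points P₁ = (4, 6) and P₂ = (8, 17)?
Number of paths = 2722845

Inclusion–exclusion. Total paths: C(28, 9) = 6906900. Through P₁: C(10, 4)·C(18, 5) = 1799280. Through P₂: C(25, 8)·C(3, 1) = 3244725. Since P₁ is strictly southwest of P₂, a monotone path through both must visit P₁ then P₂; paths through both = C(10, 4)·C(15, 4)·C(3, 1) = 859950. Avoid both = 6906900 − 1799280 − 3244725 + 859950 = 2722845.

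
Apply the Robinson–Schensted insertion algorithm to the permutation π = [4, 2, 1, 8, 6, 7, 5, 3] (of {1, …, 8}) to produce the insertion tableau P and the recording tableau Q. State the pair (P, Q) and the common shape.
P = [1, 3, 7] / [2, 5] / [4, 6] / [8];  Q = [1, 4, 6] / [2, 5] / [3, 7] / [8];  common shape = (3, 2, 2, 1)

Row-insert the values π_1, π_2, … into P one at a time, bumping the leftmost entry strictly greater than the inserted value down to the next row. The recording tableau Q records, in position (i, j), the step at which that cell was added to P.
  Insert 4 (step 1): P = [4];  Q = [1]
  Insert 2 (step 2): P = [2] / [4];  Q = [1] / [2]
  Insert 1 (step 3): P = [1] / [2] / [4];  Q = [1] / [2] / [3]
  Insert 8 (step 4): P = [1, 8] / [2] / [4];  Q = [1, 4] / [2] / [3]
  Insert 6 (step 5): P = [1, 6] / [2, 8] / [4];  Q = [1, 4] / [2, 5] / [3]
  Insert 7 (step 6): P = [1, 6, 7] / [2, 8] / [4];  Q = [1, 4, 6] / [2, 5] / [3]
  Insert 5 (step 7): P = [1, 5, 7] / [2, 6] / [4, 8];  Q = [1, 4, 6] / [2, 5] / [3, 7]
  Insert 3 (step 8): P = [1, 3, 7] / [2, 5] / [4, 6] / [8];  Q = [1, 4, 6] / [2, 5] / [3, 7] / [8]
Final shape: (3, 2, 2, 1).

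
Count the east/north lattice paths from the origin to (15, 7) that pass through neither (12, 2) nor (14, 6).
Number of paths = 90658

Inclusion–exclusion. Total paths: C(22, 15) = 170544. Through P₁: C(14, 12)·C(8, 3) = 5096. Through P₂: C(20, 14)·C(2, 1) = 77520. Since P₁ is strictly southwest of P₂, a monotone path through both must visit P₁ then P₂; paths through both = C(14, 12)·C(6, 2)·C(2, 1) = 2730. Avoid both = 170544 − 5096 − 77520 + 2730 = 90658.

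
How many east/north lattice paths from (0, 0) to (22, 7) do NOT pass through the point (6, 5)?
Number of paths = 1490094

Total paths from (0, 0) to (22, 7): C(29, 22) = 1560780. Paths through (6, 5): (paths (0, 0) → (6, 5)) × (paths (6, 5) → (22, 7)) = C(11, 6) · C(18, 16) = 462 · 153 = 70686. Avoidance count = 1560780 − 70686 = 1490094.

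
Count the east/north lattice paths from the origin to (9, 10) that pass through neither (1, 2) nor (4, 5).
Number of paths = 37136

Inclusion–exclusion. Total paths: C(19, 9) = 92378. Through P₁: C(3, 1)·C(16, 8) = 38610. Through P₂: C(9, 4)·C(10, 5) = 31752. Since P₁ is strictly southwest of P₂, a monotone path through both must visit P₁ then P₂; paths through both = C(3, 1)·C(6, 3)·C(10, 5) = 15120. Avoid both = 92378 − 38610 − 31752 + 15120 = 37136.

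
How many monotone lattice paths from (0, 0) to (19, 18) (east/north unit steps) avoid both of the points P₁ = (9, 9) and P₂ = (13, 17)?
Number of paths = 12511362890

Inclusion–exclusion. Total paths: C(37, 19) = 17672631900. Through P₁: C(18, 9)·C(19, 10) = 4491418360. Through P₂: C(30, 13)·C(7, 6) = 838318950. Since P₁ is strictly southwest of P₂, a monotone path through both must visit P₁ then P₂; paths through both = C(18, 9)·C(12, 4)·C(7, 6) = 168468300. Avoid both = 17672631900 − 4491418360 − 838318950 + 168468300 = 12511362890.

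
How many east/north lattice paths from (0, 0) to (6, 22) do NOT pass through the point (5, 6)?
Number of paths = 368886

Total paths from (0, 0) to (6, 22): C(28, 6) = 376740. Paths through (5, 6): (paths (0, 0) → (5, 6)) × (paths (5, 6) → (6, 22)) = C(11, 5) · C(17, 1) = 462 · 17 = 7854. Avoidance count = 376740 − 7854 = 368886.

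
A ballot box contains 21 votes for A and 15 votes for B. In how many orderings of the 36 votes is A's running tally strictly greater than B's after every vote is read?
Strict-lead orderings = 927983760

Total orderings of the 36 votes with 21 for A: C(36, 21) = 5567902560. By the Bertrand ballot formula (Cycle Lemma / reflection principle), the number of orderings in which A is strictly ahead of B throughout is (p − q)/(p + q) · C(p + q, p) = (21 − 15)/(21 + 15) · 5567902560 = 927983760.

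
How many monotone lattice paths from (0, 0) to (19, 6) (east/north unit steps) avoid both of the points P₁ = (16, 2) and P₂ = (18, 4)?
Number of paths = 152554

Inclusion–exclusion. Total paths: C(25, 19) = 177100. Through P₁: C(18, 16)·C(7, 3) = 5355. Through P₂: C(22, 18)·C(3, 1) = 21945. Since P₁ is strictly southwest of P₂, a monotone path through both must visit P₁ then P₂; paths through both = C(18, 16)·C(4, 2)·C(3, 1) = 2754. Avoid both = 177100 − 5355 − 21945 + 2754 = 152554.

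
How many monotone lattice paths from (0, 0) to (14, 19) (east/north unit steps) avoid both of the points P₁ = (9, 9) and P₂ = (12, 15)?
Number of paths = 473306640

Inclusion–exclusion. Total paths: C(33, 14) = 818809200. Through P₁: C(18, 9)·C(15, 5) = 146005860. Through P₂: C(27, 12)·C(6, 2) = 260757900. Since P₁ is strictly southwest of P₂, a monotone path through both must visit P₁ then P₂; paths through both = C(18, 9)·C(9, 3)·C(6, 2) = 61261200. Avoid both = 818809200 − 146005860 − 260757900 + 61261200 = 473306640.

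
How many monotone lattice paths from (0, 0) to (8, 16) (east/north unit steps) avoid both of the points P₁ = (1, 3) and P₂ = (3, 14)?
Number of paths = 417663

Inclusion–exclusion. Total paths: C(24, 8) = 735471. Through P₁: C(4, 1)·C(20, 7) = 310080. Through P₂: C(17, 3)·C(7, 5) = 14280. Since P₁ is strictly southwest of P₂, a monotone path through both must visit P₁ then P₂; paths through both = C(4, 1)·C(13, 2)·C(7, 5) = 6552. Avoid both = 735471 − 310080 − 14280 + 6552 = 417663.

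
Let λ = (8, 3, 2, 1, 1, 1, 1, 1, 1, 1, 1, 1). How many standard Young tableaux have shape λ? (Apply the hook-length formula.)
# SYT of shape (8, 3, 2, 1, 1, 1, 1, 1, 1, 1, 1, 1) = 50265600

Hook-length formula: f^λ = n! / Π hook(c), product over all cells c of the Young diagram. For λ = (8, 3, 2, 1, 1, 1, 1, 1, 1, 1, 1, 1), n = 22 boxes. Hook lengths by row (left-to-right, top-to-bottom): [19, 9, 7, 5, 4, 3, 2, 1]; [13, 3, 1]; [11, 1]; [9]; [8]; [7]; [6]; [5]; [4]; [3]; [2]; [1]. Product of hooks = 22361231692800. So f^λ = 22! / 22361231692800 = 1124000727777607680000 / 22361231692800 = 50265600.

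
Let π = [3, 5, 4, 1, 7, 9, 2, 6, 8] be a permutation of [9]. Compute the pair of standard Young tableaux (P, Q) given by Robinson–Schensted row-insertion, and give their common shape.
P = [1, 2, 6, 8] / [3, 4, 7, 9] / [5];  Q = [1, 2, 5, 6] / [3, 7, 8, 9] / [4];  common shape = (4, 4, 1)

Row-insert the values π_1, π_2, … into P one at a time, bumping the leftmost entry strictly greater than the inserted value down to the next row. The recording tableau Q records, in position (i, j), the step at which that cell was added to P.
  Insert 3 (step 1): P = [3];  Q = [1]
  Insert 5 (step 2): P = [3, 5];  Q = [1, 2]
  Insert 4 (step 3): P = [3, 4] / [5];  Q = [1, 2] / [3]
  Insert 1 (step 4): P = [1, 4] / [3] / [5];  Q = [1, 2] / [3] / [4]
  Insert 7 (step 5): P = [1, 4, 7] / [3] / [5];  Q = [1, 2, 5] / [3] / [4]
  Insert 9 (step 6): P = [1, 4, 7, 9] / [3] / [5];  Q = [1, 2, 5, 6] / [3] / [4]
  Insert 2 (step 7): P = [1, 2, 7, 9] / [3, 4] / [5];  Q = [1, 2, 5, 6] / [3, 7] / [4]
  Insert 6 (step 8): P = [1, 2, 6, 9] / [3, 4, 7] / [5];  Q = [1, 2, 5, 6] / [3, 7, 8] / [4]
  Insert 8 (step 9): P = [1, 2, 6, 8] / [3, 4, 7, 9] / [5];  Q = [1, 2, 5, 6] / [3, 7, 8, 9] / [4]
Final shape: (4, 4, 1).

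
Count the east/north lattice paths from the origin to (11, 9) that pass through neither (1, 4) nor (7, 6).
Number of paths = 97785

Inclusion–exclusion. Total paths: C(20, 11) = 167960. Through P₁: C(5, 1)·C(15, 10) = 15015. Through P₂: C(13, 7)·C(7, 4) = 60060. Since P₁ is strictly southwest of P₂, a monotone path through both must visit P₁ then P₂; paths through both = C(5, 1)·C(8, 6)·C(7, 4) = 4900. Avoid both = 167960 − 15015 − 60060 + 4900 = 97785.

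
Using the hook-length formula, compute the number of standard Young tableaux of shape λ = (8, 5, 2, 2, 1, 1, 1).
# SYT of shape (8, 5, 2, 2, 1, 1, 1) = 106419456

Hook-length formula: f^λ = n! / Π hook(c), product over all cells c of the Young diagram. For λ = (8, 5, 2, 2, 1, 1, 1), n = 20 boxes. Hook lengths by row (left-to-right, top-to-bottom): [14, 10, 7, 6, 5, 3, 2, 1]; [10, 6, 3, 2, 1]; [6, 2]; [5, 1]; [3]; [2]; [1]. Product of hooks = 22861440000. So f^λ = 20! / 22861440000 = 2432902008176640000 / 22861440000 = 106419456.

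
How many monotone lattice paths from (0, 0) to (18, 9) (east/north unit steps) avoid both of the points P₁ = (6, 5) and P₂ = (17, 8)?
Number of paths = 2019171

Inclusion–exclusion. Total paths: C(27, 18) = 4686825. Through P₁: C(11, 6)·C(16, 12) = 840840. Through P₂: C(25, 17)·C(2, 1) = 2163150. Since P₁ is strictly southwest of P₂, a monotone path through both must visit P₁ then P₂; paths through both = C(11, 6)·C(14, 11)·C(2, 1) = 336336. Avoid both = 4686825 − 840840 − 2163150 + 336336 = 2019171.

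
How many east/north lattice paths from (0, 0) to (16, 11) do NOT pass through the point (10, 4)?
Number of paths = 11320179

Total paths from (0, 0) to (16, 11): C(27, 16) = 13037895. Paths through (10, 4): (paths (0, 0) → (10, 4)) × (paths (10, 4) → (16, 11)) = C(14, 10) · C(13, 6) = 1001 · 1716 = 1717716. Avoidance count = 13037895 − 1717716 = 11320179.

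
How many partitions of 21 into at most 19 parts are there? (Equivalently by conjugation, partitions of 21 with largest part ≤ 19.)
p(21, parts ≤ 19) = 790

Use the recurrence p(n, m) = p(n, m−1) + p(n−m, m): either the largest part is < m (count p(n, m−1)) or the largest part is exactly m (remove one copy of m, count p(n−m, m)). With p(0, ·) = 1 this gives p(21, parts ≤ 19) = 790. (By conjugating Young diagrams, this also counts partitions of 21 into at most 19 parts.)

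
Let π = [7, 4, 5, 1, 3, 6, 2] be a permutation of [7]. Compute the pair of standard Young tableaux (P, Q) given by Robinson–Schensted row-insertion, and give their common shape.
P = [1, 2, 6] / [3, 5] / [4] / [7];  Q = [1, 3, 6] / [2, 5] / [4] / [7];  common shape = (3, 2, 1, 1)

Row-insert the values π_1, π_2, … into P one at a time, bumping the leftmost entry strictly greater than the inserted value down to the next row. The recording tableau Q records, in position (i, j), the step at which that cell was added to P.
  Insert 7 (step 1): P = [7];  Q = [1]
  Insert 4 (step 2): P = [4] / [7];  Q = [1] / [2]
  Insert 5 (step 3): P = [4, 5] / [7];  Q = [1, 3] / [2]
  Insert 1 (step 4): P = [1, 5] / [4] / [7];  Q = [1, 3] / [2] / [4]
  Insert 3 (step 5): P = [1, 3] / [4, 5] / [7];  Q = [1, 3] / [2, 5] / [4]
  Insert 6 (step 6): P = [1, 3, 6] / [4, 5] / [7];  Q = [1, 3, 6] / [2, 5] / [4]
  Insert 2 (step 7): P = [1, 2, 6] / [3, 5] / [4] / [7];  Q = [1, 3, 6] / [2, 5] / [4] / [7]
Final shape: (3, 2, 1, 1).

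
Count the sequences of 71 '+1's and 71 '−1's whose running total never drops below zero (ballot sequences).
C_71 = 5175569924646105559418940193995065716350

These ballot sequences are counted by the Catalan number C_n = (1/(n + 1)) · C(2n, n). For n = 71: C_71 = (1/72) · C(142, 71) = 372641034574519600278163693967644731577200/72 = 5175569924646105559418940193995065716350.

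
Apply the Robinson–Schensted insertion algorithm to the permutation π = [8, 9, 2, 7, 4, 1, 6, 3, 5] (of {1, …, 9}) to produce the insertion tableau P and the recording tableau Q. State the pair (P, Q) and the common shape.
P = [1, 3, 5] / [2, 4, 6] / [7, 9] / [8];  Q = [1, 2, 7] / [3, 4, 9] / [5, 8] / [6];  common shape = (3, 3, 2, 1)

Row-insert the values π_1, π_2, … into P one at a time, bumping the leftmost entry strictly greater than the inserted value down to the next row. The recording tableau Q records, in position (i, j), the step at which that cell was added to P.
  Insert 8 (step 1): P = [8];  Q = [1]
  Insert 9 (step 2): P = [8, 9];  Q = [1, 2]
  Insert 2 (step 3): P = [2, 9] / [8];  Q = [1, 2] / [3]
  Insert 7 (step 4): P = [2, 7] / [8, 9];  Q = [1, 2] / [3, 4]
  Insert 4 (step 5): P = [2, 4] / [7, 9] / [8];  Q = [1, 2] / [3, 4] / [5]
  Insert 1 (step 6): P = [1, 4] / [2, 9] / [7] / [8];  Q = [1, 2] / [3, 4] / [5] / [6]
  Insert 6 (step 7): P = [1, 4, 6] / [2, 9] / [7] / [8];  Q = [1, 2, 7] / [3, 4] / [5] / [6]
  Insert 3 (step 8): P = [1, 3, 6] / [2, 4] / [7, 9] / [8];  Q = [1, 2, 7] / [3, 4] / [5, 8] / [6]
  Insert 5 (step 9): P = [1, 3, 5] / [2, 4, 6] / [7, 9] / [8];  Q = [1, 2, 7] / [3, 4, 9] / [5, 8] / [6]
Final shape: (3, 3, 2, 1).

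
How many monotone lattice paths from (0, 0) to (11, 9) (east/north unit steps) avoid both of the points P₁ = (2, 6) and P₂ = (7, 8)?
Number of paths = 132565

Inclusion–exclusion. Total paths: C(20, 11) = 167960. Through P₁: C(8, 2)·C(12, 9) = 6160. Through P₂: C(15, 7)·C(5, 4) = 32175. Since P₁ is strictly southwest of P₂, a monotone path through both must visit P₁ then P₂; paths through both = C(8, 2)·C(7, 5)·C(5, 4) = 2940. Avoid both = 167960 − 6160 − 32175 + 2940 = 132565.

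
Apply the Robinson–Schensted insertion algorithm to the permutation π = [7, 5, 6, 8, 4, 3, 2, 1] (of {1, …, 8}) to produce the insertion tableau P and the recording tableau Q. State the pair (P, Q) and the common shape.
P = [1, 6, 8] / [2] / [3] / [4] / [5] / [7];  Q = [1, 3, 4] / [2] / [5] / [6] / [7] / [8];  common shape = (3, 1, 1, 1, 1, 1)

Row-insert the values π_1, π_2, … into P one at a time, bumping the leftmost entry strictly greater than the inserted value down to the next row. The recording tableau Q records, in position (i, j), the step at which that cell was added to P.
  Insert 7 (step 1): P = [7];  Q = [1]
  Insert 5 (step 2): P = [5] / [7];  Q = [1] / [2]
  Insert 6 (step 3): P = [5, 6] / [7];  Q = [1, 3] / [2]
  Insert 8 (step 4): P = [5, 6, 8] / [7];  Q = [1, 3, 4] / [2]
  Insert 4 (step 5): P = [4, 6, 8] / [5] / [7];  Q = [1, 3, 4] / [2] / [5]
  Insert 3 (step 6): P = [3, 6, 8] / [4] / [5] / [7];  Q = [1, 3, 4] / [2] / [5] / [6]
  Insert 2 (step 7): P = [2, 6, 8] / [3] / [4] / [5] / [7];  Q = [1, 3, 4] / [2] / [5] / [6] / [7]
  Insert 1 (step 8): P = [1, 6, 8] / [2] / [3] / [4] / [5] / [7];  Q = [1, 3, 4] / [2] / [5] / [6] / [7] / [8]
Final shape: (3, 1, 1, 1, 1, 1).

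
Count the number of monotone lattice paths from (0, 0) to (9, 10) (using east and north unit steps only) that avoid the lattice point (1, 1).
Number of paths = 43758

Total paths from (0, 0) to (9, 10): C(19, 9) = 92378. Paths through (1, 1): (paths (0, 0) → (1, 1)) × (paths (1, 1) → (9, 10)) = C(2, 1) · C(17, 8) = 2 · 24310 = 48620. Avoidance count = 92378 − 48620 = 43758.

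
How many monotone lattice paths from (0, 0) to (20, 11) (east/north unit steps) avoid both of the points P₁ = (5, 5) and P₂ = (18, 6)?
Number of paths = 68245359

Inclusion–exclusion. Total paths: C(31, 20) = 84672315. Through P₁: C(10, 5)·C(21, 15) = 13674528. Through P₂: C(24, 18)·C(7, 2) = 2826516. Since P₁ is strictly southwest of P₂, a monotone path through both must visit P₁ then P₂; paths through both = C(10, 5)·C(14, 13)·C(7, 2) = 74088. Avoid both = 84672315 − 13674528 − 2826516 + 74088 = 68245359.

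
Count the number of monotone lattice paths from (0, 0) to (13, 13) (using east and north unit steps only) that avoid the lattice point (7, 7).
Number of paths = 7229432

Total paths from (0, 0) to (13, 13): C(26, 13) = 10400600. Paths through (7, 7): (paths (0, 0) → (7, 7)) × (paths (7, 7) → (13, 13)) = C(14, 7) · C(12, 6) = 3432 · 924 = 3171168. Avoidance count = 10400600 − 3171168 = 7229432.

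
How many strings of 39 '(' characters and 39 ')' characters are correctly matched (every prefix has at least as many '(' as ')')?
C_39 = 680425371729975800390

These balanced parentheses are counted by the Catalan number C_n = (1/(n + 1)) · C(2n, n). For n = 39: C_39 = (1/40) · C(78, 39) = 27217014869199032015600/40 = 680425371729975800390.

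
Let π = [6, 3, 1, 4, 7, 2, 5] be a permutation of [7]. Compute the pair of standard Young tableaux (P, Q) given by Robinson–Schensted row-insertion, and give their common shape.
P = [1, 2, 5] / [3, 4, 7] / [6];  Q = [1, 4, 5] / [2, 6, 7] / [3];  common shape = (3, 3, 1)

Row-insert the values π_1, π_2, … into P one at a time, bumping the leftmost entry strictly greater than the inserted value down to the next row. The recording tableau Q records, in position (i, j), the step at which that cell was added to P.
  Insert 6 (step 1): P = [6];  Q = [1]
  Insert 3 (step 2): P = [3] / [6];  Q = [1] / [2]
  Insert 1 (step 3): P = [1] / [3] / [6];  Q = [1] / [2] / [3]
  Insert 4 (step 4): P = [1, 4] / [3] / [6];  Q = [1, 4] / [2] / [3]
  Insert 7 (step 5): P = [1, 4, 7] / [3] / [6];  Q = [1, 4, 5] / [2] / [3]
  Insert 2 (step 6): P = [1, 2, 7] / [3, 4] / [6];  Q = [1, 4, 5] / [2, 6] / [3]
  Insert 5 (step 7): P = [1, 2, 5] / [3, 4, 7] / [6];  Q = [1, 4, 5] / [2, 6, 7] / [3]
Final shape: (3, 3, 1).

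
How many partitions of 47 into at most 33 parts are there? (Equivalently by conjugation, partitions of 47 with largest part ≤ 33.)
p(47, parts ≤ 33) = 124381

Use the recurrence p(n, m) = p(n, m−1) + p(n−m, m): either the largest part is < m (count p(n, m−1)) or the largest part is exactly m (remove one copy of m, count p(n−m, m)). With p(0, ·) = 1 this gives p(47, parts ≤ 33) = 124381. (By conjugating Young diagrams, this also counts partitions of 47 into at most 33 parts.)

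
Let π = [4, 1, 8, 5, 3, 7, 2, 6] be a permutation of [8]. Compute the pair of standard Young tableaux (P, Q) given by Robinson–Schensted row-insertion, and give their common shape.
P = [1, 2, 6] / [3, 5, 7] / [4] / [8];  Q = [1, 3, 6] / [2, 4, 8] / [5] / [7];  common shape = (3, 3, 1, 1)

Row-insert the values π_1, π_2, … into P one at a time, bumping the leftmost entry strictly greater than the inserted value down to the next row. The recording tableau Q records, in position (i, j), the step at which that cell was added to P.
  Insert 4 (step 1): P = [4];  Q = [1]
  Insert 1 (step 2): P = [1] / [4];  Q = [1] / [2]
  Insert 8 (step 3): P = [1, 8] / [4];  Q = [1, 3] / [2]
  Insert 5 (step 4): P = [1, 5] / [4, 8];  Q = [1, 3] / [2, 4]
  Insert 3 (step 5): P = [1, 3] / [4, 5] / [8];  Q = [1, 3] / [2, 4] / [5]
  Insert 7 (step 6): P = [1, 3, 7] / [4, 5] / [8];  Q = [1, 3, 6] / [2, 4] / [5]
  Insert 2 (step 7): P = [1, 2, 7] / [3, 5] / [4] / [8];  Q = [1, 3, 6] / [2, 4] / [5] / [7]
  Insert 6 (step 8): P = [1, 2, 6] / [3, 5, 7] / [4] / [8];  Q = [1, 3, 6] / [2, 4, 8] / [5] / [7]
Final shape: (3, 3, 1, 1).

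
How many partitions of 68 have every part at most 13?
p(68, parts ≤ 13) = 1060163

Use the recurrence p(n, m) = p(n, m−1) + p(n−m, m): either the largest part is < m (count p(n, m−1)) or the largest part is exactly m (remove one copy of m, count p(n−m, m)). With p(0, ·) = 1 this gives p(68, parts ≤ 13) = 1060163. (By conjugating Young diagrams, this also counts partitions of 68 into at most 13 parts.)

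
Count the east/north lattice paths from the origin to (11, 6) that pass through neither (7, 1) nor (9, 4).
Number of paths = 7558

Inclusion–exclusion. Total paths: C(17, 11) = 12376. Through P₁: C(8, 7)·C(9, 4) = 1008. Through P₂: C(13, 9)·C(4, 2) = 4290. Since P₁ is strictly southwest of P₂, a monotone path through both must visit P₁ then P₂; paths through both = C(8, 7)·C(5, 2)·C(4, 2) = 480. Avoid both = 12376 − 1008 − 4290 + 480 = 7558.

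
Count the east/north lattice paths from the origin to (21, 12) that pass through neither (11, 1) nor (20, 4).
Number of paths = 350512854

Inclusion–exclusion. Total paths: C(33, 21) = 354817320. Through P₁: C(12, 11)·C(21, 10) = 4232592. Through P₂: C(24, 20)·C(9, 1) = 95634. Since P₁ is strictly southwest of P₂, a monotone path through both must visit P₁ then P₂; paths through both = C(12, 11)·C(12, 9)·C(9, 1) = 23760. Avoid both = 354817320 − 4232592 − 95634 + 23760 = 350512854.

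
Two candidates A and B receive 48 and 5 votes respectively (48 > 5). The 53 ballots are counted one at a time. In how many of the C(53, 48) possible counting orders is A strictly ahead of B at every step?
Strict-lead orderings = 2328235

Total orderings of the 53 votes with 48 for A: C(53, 48) = 2869685. By the Bertrand ballot formula (Cycle Lemma / reflection principle), the number of orderings in which A is strictly ahead of B throughout is (p − q)/(p + q) · C(p + q, p) = (48 − 5)/(48 + 5) · 2869685 = 2328235.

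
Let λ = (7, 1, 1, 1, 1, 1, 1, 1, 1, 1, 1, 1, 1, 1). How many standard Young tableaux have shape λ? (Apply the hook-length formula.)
# SYT of shape (7, 1, 1, 1, 1, 1, 1, 1, 1, 1, 1, 1, 1, 1) = 27132

Hook-length formula: f^λ = n! / Π hook(c), product over all cells c of the Young diagram. For λ = (7, 1, 1, 1, 1, 1, 1, 1, 1, 1, 1, 1, 1, 1), n = 20 boxes. Hook lengths by row (left-to-right, top-to-bottom): [20, 6, 5, 4, 3, 2, 1]; [13]; [12]; [11]; [10]; [9]; [8]; [7]; [6]; [5]; [4]; [3]; [2]; [1]. Product of hooks = 89669099520000. So f^λ = 20! / 89669099520000 = 2432902008176640000 / 89669099520000 = 27132.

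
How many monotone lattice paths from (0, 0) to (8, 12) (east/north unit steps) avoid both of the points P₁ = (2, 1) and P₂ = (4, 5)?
Number of paths = 62112

Inclusion–exclusion. Total paths: C(20, 8) = 125970. Through P₁: C(3, 2)·C(17, 6) = 37128. Through P₂: C(9, 4)·C(11, 4) = 41580. Since P₁ is strictly southwest of P₂, a monotone path through both must visit P₁ then P₂; paths through both = C(3, 2)·C(6, 2)·C(11, 4) = 14850. Avoid both = 125970 − 37128 − 41580 + 14850 = 62112.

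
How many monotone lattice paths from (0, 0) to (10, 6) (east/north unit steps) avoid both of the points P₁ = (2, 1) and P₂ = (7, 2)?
Number of paths = 3517

Inclusion–exclusion. Total paths: C(16, 10) = 8008. Through P₁: C(3, 2)·C(13, 8) = 3861. Through P₂: C(9, 7)·C(7, 3) = 1260. Since P₁ is strictly southwest of P₂, a monotone path through both must visit P₁ then P₂; paths through both = C(3, 2)·C(6, 5)·C(7, 3) = 630. Avoid both = 8008 − 3861 − 1260 + 630 = 3517.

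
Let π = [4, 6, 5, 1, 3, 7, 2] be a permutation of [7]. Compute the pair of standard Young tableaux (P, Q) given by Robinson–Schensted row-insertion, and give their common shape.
P = [1, 2, 7] / [3, 5] / [4] / [6];  Q = [1, 2, 6] / [3, 5] / [4] / [7];  common shape = (3, 2, 1, 1)

Row-insert the values π_1, π_2, … into P one at a time, bumping the leftmost entry strictly greater than the inserted value down to the next row. The recording tableau Q records, in position (i, j), the step at which that cell was added to P.
  Insert 4 (step 1): P = [4];  Q = [1]
  Insert 6 (step 2): P = [4, 6];  Q = [1, 2]
  Insert 5 (step 3): P = [4, 5] / [6];  Q = [1, 2] / [3]
  Insert 1 (step 4): P = [1, 5] / [4] / [6];  Q = [1, 2] / [3] / [4]
  Insert 3 (step 5): P = [1, 3] / [4, 5] / [6];  Q = [1, 2] / [3, 5] / [4]
  Insert 7 (step 6): P = [1, 3, 7] / [4, 5] / [6];  Q = [1, 2, 6] / [3, 5] / [4]
  Insert 2 (step 7): P = [1, 2, 7] / [3, 5] / [4] / [6];  Q = [1, 2, 6] / [3, 5] / [4] / [7]
Final shape: (3, 2, 1, 1).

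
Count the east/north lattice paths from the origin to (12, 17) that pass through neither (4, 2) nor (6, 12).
Number of paths = 36422037

Inclusion–exclusion. Total paths: C(29, 12) = 51895935. Through P₁: C(6, 4)·C(23, 8) = 7354710. Through P₂: C(18, 6)·C(11, 6) = 8576568. Since P₁ is strictly southwest of P₂, a monotone path through both must visit P₁ then P₂; paths through both = C(6, 4)·C(12, 2)·C(11, 6) = 457380. Avoid both = 51895935 − 7354710 − 8576568 + 457380 = 36422037.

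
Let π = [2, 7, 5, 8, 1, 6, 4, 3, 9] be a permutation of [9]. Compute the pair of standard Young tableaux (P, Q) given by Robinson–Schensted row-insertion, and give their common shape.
P = [1, 3, 6, 9] / [2, 4] / [5, 8] / [7];  Q = [1, 2, 4, 9] / [3, 6] / [5, 7] / [8];  common shape = (4, 2, 2, 1)

Row-insert the values π_1, π_2, … into P one at a time, bumping the leftmost entry strictly greater than the inserted value down to the next row. The recording tableau Q records, in position (i, j), the step at which that cell was added to P.
  Insert 2 (step 1): P = [2];  Q = [1]
  Insert 7 (step 2): P = [2, 7];  Q = [1, 2]
  Insert 5 (step 3): P = [2, 5] / [7];  Q = [1, 2] / [3]
  Insert 8 (step 4): P = [2, 5, 8] / [7];  Q = [1, 2, 4] / [3]
  Insert 1 (step 5): P = [1, 5, 8] / [2] / [7];  Q = [1, 2, 4] / [3] / [5]
  Insert 6 (step 6): P = [1, 5, 6] / [2, 8] / [7];  Q = [1, 2, 4] / [3, 6] / [5]
  Insert 4 (step 7): P = [1, 4, 6] / [2, 5] / [7, 8];  Q = [1, 2, 4] / [3, 6] / [5, 7]
  Insert 3 (step 8): P = [1, 3, 6] / [2, 4] / [5, 8] / [7];  Q = [1, 2, 4] / [3, 6] / [5, 7] / [8]
  Insert 9 (step 9): P = [1, 3, 6, 9] / [2, 4] / [5, 8] / [7];  Q = [1, 2, 4, 9] / [3, 6] / [5, 7] / [8]
Final shape: (4, 2, 2, 1).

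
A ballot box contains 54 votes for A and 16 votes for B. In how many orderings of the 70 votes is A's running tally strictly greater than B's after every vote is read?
Strict-lead orderings = 1346334506467148

Total orderings of the 70 votes with 54 for A: C(70, 54) = 2480089880334220. By the Bertrand ballot formula (Cycle Lemma / reflection principle), the number of orderings in which A is strictly ahead of B throughout is (p − q)/(p + q) · C(p + q, p) = (54 − 16)/(54 + 16) · 2480089880334220 = 1346334506467148.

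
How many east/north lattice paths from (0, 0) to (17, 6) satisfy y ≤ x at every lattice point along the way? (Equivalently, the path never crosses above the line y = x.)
Number of paths = 67298

By the reflection principle (André's argument), the number of monotone paths to (17, 6) with n ≤ m that never go above y = x is C(23, 17) − C(23, 18) = 100947 − 33649 = 67298.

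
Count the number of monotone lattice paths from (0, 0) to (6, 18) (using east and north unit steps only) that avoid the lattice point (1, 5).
Number of paths = 83188

Total paths from (0, 0) to (6, 18): C(24, 6) = 134596. Paths through (1, 5): (paths (0, 0) → (1, 5)) × (paths (1, 5) → (6, 18)) = C(6, 1) · C(18, 5) = 6 · 8568 = 51408. Avoidance count = 134596 − 51408 = 83188.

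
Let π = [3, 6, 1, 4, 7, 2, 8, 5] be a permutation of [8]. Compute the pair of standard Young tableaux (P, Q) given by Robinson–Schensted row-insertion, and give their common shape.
P = [1, 2, 5, 8] / [3, 4, 7] / [6];  Q = [1, 2, 5, 7] / [3, 4, 8] / [6];  common shape = (4, 3, 1)

Row-insert the values π_1, π_2, … into P one at a time, bumping the leftmost entry strictly greater than the inserted value down to the next row. The recording tableau Q records, in position (i, j), the step at which that cell was added to P.
  Insert 3 (step 1): P = [3];  Q = [1]
  Insert 6 (step 2): P = [3, 6];  Q = [1, 2]
  Insert 1 (step 3): P = [1, 6] / [3];  Q = [1, 2] / [3]
  Insert 4 (step 4): P = [1, 4] / [3, 6];  Q = [1, 2] / [3, 4]
  Insert 7 (step 5): P = [1, 4, 7] / [3, 6];  Q = [1, 2, 5] / [3, 4]
  Insert 2 (step 6): P = [1, 2, 7] / [3, 4] / [6];  Q = [1, 2, 5] / [3, 4] / [6]
  Insert 8 (step 7): P = [1, 2, 7, 8] / [3, 4] / [6];  Q = [1, 2, 5, 7] / [3, 4] / [6]
  Insert 5 (step 8): P = [1, 2, 5, 8] / [3, 4, 7] / [6];  Q = [1, 2, 5, 7] / [3, 4, 8] / [6]
Final shape: (4, 3, 1).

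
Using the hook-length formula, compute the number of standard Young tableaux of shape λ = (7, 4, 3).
# SYT of shape (7, 4, 3) = 16016

Hook-length formula: f^λ = n! / Π hook(c), product over all cells c of the Young diagram. For λ = (7, 4, 3), n = 14 boxes. Hook lengths by row (left-to-right, top-to-bottom): [9, 8, 7, 5, 3, 2, 1]; [5, 4, 3, 1]; [3, 2, 1]. Product of hooks = 5443200. So f^λ = 14! / 5443200 = 87178291200 / 5443200 = 16016.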